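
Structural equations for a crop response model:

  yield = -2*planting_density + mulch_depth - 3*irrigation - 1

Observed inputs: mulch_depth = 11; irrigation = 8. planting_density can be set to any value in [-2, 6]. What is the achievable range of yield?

-26 to -10

Substituting into the yield equation gives yield = -2*planting_density - 14.
Linear in planting_density, so extremes are at the endpoints: planting_density = -2 gives yield = -10; planting_density = 6 gives yield = -26.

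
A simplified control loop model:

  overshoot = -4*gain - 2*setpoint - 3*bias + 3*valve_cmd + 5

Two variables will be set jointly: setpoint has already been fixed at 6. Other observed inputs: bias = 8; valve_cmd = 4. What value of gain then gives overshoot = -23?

With setpoint held at 6:
Substituting into the overshoot equation gives overshoot = -4*gain - 19.
Solve -4*gain - 19 = -23: gain = (-23 + 19) / -4 = 1.

gain = 1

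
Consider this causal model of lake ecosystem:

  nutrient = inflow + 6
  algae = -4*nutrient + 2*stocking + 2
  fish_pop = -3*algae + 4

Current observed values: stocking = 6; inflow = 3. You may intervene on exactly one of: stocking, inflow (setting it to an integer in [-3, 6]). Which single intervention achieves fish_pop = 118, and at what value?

set stocking = -2

Intervening on stocking: with other inputs at their observed values, fish_pop = -6*stocking + 106. Solving for 118 gives stocking = -2, within [-3, 6].
Intervening on inflow: fish_pop = 12*inflow + 34. Reaching 118 requires inflow = 7, outside [-3, 6].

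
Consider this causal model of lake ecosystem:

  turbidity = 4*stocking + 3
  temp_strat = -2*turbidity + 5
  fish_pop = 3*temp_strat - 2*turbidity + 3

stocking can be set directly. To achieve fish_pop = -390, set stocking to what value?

Substituting into the temp_strat equation gives temp_strat = -8*stocking - 1.
Substituting into the fish_pop equation gives fish_pop = -32*stocking - 6.
Solve -32*stocking - 6 = -390: stocking = (-390 + 6) / -32 = 12.

stocking = 12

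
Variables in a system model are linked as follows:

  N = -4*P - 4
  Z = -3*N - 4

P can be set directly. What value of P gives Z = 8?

Substituting into the Z equation gives Z = 12*P + 8.
Solve 12*P + 8 = 8: P = (8 - 8) / 12 = 0.

P = 0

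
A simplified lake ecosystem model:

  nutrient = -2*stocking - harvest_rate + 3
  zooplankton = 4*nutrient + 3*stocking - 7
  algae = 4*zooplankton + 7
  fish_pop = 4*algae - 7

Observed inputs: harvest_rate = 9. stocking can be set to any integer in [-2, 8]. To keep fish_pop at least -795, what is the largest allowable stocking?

Substituting into the nutrient equation gives nutrient = -2*stocking - 6.
Substituting into the zooplankton equation gives zooplankton = -5*stocking - 31.
Substituting into the algae equation gives algae = -20*stocking - 117.
This gives fish_pop = -80*stocking - 475.
Require -80*stocking - 475 ≥ -795, so stocking ≤ 4.
The largest integer in [-2, 8] satisfying this is 4.

stocking = 4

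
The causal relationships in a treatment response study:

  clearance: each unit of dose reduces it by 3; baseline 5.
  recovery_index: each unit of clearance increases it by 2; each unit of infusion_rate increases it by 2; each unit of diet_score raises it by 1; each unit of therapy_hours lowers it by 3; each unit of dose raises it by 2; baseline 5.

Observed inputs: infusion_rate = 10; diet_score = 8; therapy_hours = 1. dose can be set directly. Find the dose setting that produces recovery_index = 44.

Substituting into the recovery_index equation gives recovery_index = -4*dose + 40.
Solve -4*dose + 40 = 44: dose = (44 - 40) / -4 = -1.

dose = -1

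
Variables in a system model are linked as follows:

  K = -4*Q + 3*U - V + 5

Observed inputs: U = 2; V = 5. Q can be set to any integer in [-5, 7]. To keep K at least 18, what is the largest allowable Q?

Q = -3

Substituting into the K equation gives K = -4*Q + 6.
Require -4*Q + 6 ≥ 18, so Q ≤ -3.
The largest integer in [-5, 7] satisfying this is -3.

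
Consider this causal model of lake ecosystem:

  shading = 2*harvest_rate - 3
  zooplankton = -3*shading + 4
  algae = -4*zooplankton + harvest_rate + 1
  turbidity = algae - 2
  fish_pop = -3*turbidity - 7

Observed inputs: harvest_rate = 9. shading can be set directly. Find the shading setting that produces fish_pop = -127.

shading = 4

Intervening on shading fixes its value directly, overriding its dependence on harvest_rate.
Substituting into the algae equation gives algae = 12*shading - 6.
Substituting into the turbidity equation gives turbidity = 12*shading - 8.
Substituting into the fish_pop equation gives fish_pop = -36*shading + 17.
Solve -36*shading + 17 = -127: shading = (-127 - 17) / -36 = 4.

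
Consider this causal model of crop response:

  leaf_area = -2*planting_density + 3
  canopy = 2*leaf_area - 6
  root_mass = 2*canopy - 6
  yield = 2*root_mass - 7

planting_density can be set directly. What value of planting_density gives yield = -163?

planting_density = 9

Substituting into the canopy equation gives canopy = -4*planting_density.
Substituting into the root_mass equation gives root_mass = -8*planting_density - 6.
So yield = -16*planting_density - 19.
Solve -16*planting_density - 19 = -163: planting_density = (-163 + 19) / -16 = 9.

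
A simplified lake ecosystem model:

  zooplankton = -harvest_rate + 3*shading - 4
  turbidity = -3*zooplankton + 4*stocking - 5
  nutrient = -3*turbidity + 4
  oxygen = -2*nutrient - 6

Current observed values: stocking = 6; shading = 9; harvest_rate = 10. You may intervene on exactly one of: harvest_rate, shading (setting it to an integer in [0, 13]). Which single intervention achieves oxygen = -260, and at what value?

Intervening on harvest_rate: with other inputs at their observed values, oxygen = 18*harvest_rate - 314. Solving for -260 gives harvest_rate = 3, within [0, 13].
Intervening on shading: oxygen = -54*shading + 352. Reaching -260 requires shading = 34/3, not an integer.

set harvest_rate = 3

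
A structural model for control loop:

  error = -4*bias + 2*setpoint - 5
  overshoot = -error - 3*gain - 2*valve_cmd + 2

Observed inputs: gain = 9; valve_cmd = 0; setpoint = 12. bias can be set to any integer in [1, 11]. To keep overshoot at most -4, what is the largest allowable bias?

Substituting into the error equation gives error = -4*bias + 19.
overshoot becomes 4*bias - 44.
Require 4*bias - 44 ≤ -4, so bias ≤ 10.
The largest integer in [1, 11] satisfying this is 10.

bias = 10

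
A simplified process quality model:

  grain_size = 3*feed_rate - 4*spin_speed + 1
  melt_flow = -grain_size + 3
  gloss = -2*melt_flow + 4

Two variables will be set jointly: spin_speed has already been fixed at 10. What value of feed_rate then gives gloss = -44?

feed_rate = 6

With spin_speed held at 10:
Substituting into the grain_size equation gives grain_size = 3*feed_rate - 39.
So melt_flow = -3*feed_rate + 42.
Substituting into the gloss equation gives gloss = 6*feed_rate - 80.
Solve 6*feed_rate - 80 = -44: feed_rate = (-44 + 80) / 6 = 6.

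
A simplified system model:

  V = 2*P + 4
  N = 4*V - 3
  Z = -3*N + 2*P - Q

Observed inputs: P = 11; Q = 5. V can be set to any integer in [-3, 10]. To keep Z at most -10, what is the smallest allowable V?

Intervening on V fixes its value directly, overriding its dependence on P.
Substituting into the Z equation gives Z = -12*V + 26.
Require -12*V + 26 ≤ -10, so V ≥ 3.
The smallest integer in [-3, 10] satisfying this is 3.

V = 3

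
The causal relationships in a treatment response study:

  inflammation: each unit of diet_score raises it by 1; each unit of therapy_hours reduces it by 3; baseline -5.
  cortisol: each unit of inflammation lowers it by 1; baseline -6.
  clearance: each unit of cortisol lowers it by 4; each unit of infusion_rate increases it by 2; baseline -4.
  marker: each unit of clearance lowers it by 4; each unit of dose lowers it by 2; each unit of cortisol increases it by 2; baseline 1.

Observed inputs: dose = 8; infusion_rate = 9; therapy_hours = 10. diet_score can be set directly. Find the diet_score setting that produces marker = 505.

diet_score = -3

Substituting into the inflammation equation gives inflammation = diet_score - 35.
This gives cortisol = -diet_score + 29.
Substituting into the clearance equation gives clearance = 4*diet_score - 102.
Substituting into the marker equation gives marker = -18*diet_score + 451.
Solve -18*diet_score + 451 = 505: diet_score = (505 - 451) / -18 = -3.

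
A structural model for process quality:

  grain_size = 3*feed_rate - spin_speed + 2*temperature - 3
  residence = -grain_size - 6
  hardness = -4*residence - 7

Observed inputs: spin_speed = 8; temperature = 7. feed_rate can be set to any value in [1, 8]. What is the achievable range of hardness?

41 to 125

Substituting into the grain_size equation gives grain_size = 3*feed_rate + 3.
Substituting into the residence equation gives residence = -3*feed_rate - 9.
Substituting into the hardness equation gives hardness = 12*feed_rate + 29.
Linear in feed_rate, so extremes are at the endpoints: feed_rate = 1 gives hardness = 41; feed_rate = 8 gives hardness = 125.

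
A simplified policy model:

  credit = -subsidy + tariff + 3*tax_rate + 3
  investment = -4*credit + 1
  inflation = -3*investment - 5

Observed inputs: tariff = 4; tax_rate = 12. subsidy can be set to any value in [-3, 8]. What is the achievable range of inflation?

412 to 544

Substituting into the credit equation gives credit = -subsidy + 43.
This gives investment = 4*subsidy - 171.
inflation becomes -12*subsidy + 508.
Linear in subsidy, so extremes are at the endpoints: subsidy = -3 gives inflation = 544; subsidy = 8 gives inflation = 412.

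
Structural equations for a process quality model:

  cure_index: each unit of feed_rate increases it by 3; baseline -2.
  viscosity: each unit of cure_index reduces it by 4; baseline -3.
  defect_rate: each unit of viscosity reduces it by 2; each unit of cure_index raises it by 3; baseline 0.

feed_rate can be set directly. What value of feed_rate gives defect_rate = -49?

feed_rate = -1

Substituting into the viscosity equation gives viscosity = -12*feed_rate + 5.
Substituting into the defect_rate equation gives defect_rate = 33*feed_rate - 16.
Solve 33*feed_rate - 16 = -49: feed_rate = (-49 + 16) / 33 = -1.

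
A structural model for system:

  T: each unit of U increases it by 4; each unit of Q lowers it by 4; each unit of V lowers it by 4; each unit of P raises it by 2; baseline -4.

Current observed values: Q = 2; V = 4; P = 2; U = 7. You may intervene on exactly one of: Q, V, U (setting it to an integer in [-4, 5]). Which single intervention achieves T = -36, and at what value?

set U = -3

Intervening on Q: T = -4*Q + 12. Reaching -36 requires Q = 12, outside [-4, 5].
Intervening on V: T = -4*V + 20. Reaching -36 requires V = 14, outside [-4, 5].
Intervening on U: with other inputs at their observed values, T = 4*U - 24. Solving for -36 gives U = -3, within [-4, 5].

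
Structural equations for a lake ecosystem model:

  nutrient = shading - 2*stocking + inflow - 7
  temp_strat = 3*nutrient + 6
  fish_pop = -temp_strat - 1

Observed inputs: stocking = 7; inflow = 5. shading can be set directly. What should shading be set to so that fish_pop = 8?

shading = 11

Substituting into the nutrient equation gives nutrient = shading - 16.
temp_strat becomes 3*shading - 42.
Substituting into the fish_pop equation gives fish_pop = -3*shading + 41.
Solve -3*shading + 41 = 8: shading = (8 - 41) / -3 = 11.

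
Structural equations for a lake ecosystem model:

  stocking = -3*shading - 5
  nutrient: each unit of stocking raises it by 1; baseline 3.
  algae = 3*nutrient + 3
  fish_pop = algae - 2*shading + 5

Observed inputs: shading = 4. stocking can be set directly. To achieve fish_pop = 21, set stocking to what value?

Intervening on stocking fixes its value directly, overriding its dependence on shading.
Substituting into the algae equation gives algae = 3*stocking + 12.
fish_pop becomes 3*stocking + 9.
Solve 3*stocking + 9 = 21: stocking = (21 - 9) / 3 = 4.

stocking = 4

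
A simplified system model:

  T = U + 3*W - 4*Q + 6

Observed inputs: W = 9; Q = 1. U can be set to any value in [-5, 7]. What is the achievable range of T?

24 to 36

Substituting into the T equation gives T = U + 29.
Linear in U, so extremes are at the endpoints: U = -5 gives T = 24; U = 7 gives T = 36.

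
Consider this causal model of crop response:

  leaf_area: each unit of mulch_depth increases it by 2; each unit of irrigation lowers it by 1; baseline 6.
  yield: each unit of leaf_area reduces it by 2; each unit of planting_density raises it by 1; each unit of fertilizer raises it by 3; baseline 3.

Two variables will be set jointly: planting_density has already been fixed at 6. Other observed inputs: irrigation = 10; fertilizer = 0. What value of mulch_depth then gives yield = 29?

With planting_density held at 6:
Substituting into the leaf_area equation gives leaf_area = 2*mulch_depth - 4.
So yield = -4*mulch_depth + 17.
Solve -4*mulch_depth + 17 = 29: mulch_depth = (29 - 17) / -4 = -3.

mulch_depth = -3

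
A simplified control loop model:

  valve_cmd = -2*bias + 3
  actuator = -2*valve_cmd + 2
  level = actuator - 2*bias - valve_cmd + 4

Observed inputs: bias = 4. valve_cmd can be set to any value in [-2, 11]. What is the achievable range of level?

-35 to 4

Intervening on valve_cmd fixes its value directly, overriding its dependence on bias.
Substituting into the level equation gives level = -3*valve_cmd - 2.
Linear in valve_cmd, so extremes are at the endpoints: valve_cmd = -2 gives level = 4; valve_cmd = 11 gives level = -35.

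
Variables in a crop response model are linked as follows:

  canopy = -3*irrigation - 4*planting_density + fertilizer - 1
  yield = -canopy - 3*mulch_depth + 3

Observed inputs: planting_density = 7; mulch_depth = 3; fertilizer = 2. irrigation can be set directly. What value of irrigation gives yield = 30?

Substituting into the canopy equation gives canopy = -3*irrigation - 27.
This gives yield = 3*irrigation + 21.
Solve 3*irrigation + 21 = 30: irrigation = (30 - 21) / 3 = 3.

irrigation = 3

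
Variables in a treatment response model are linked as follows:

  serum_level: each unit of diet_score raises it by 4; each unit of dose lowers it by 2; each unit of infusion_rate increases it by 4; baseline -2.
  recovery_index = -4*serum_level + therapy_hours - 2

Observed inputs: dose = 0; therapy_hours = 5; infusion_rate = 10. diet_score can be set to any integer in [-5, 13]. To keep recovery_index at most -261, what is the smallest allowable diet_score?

Substituting into the serum_level equation gives serum_level = 4*diet_score + 38.
Substituting into the recovery_index equation gives recovery_index = -16*diet_score - 149.
Require -16*diet_score - 149 ≤ -261, so diet_score ≥ 7.
The smallest integer in [-5, 13] satisfying this is 7.

diet_score = 7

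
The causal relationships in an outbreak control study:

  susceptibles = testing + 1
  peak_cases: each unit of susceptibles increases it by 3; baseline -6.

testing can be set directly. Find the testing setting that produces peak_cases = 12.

testing = 5

Substituting into the peak_cases equation gives peak_cases = 3*testing - 3.
Solve 3*testing - 3 = 12: testing = (12 + 3) / 3 = 5.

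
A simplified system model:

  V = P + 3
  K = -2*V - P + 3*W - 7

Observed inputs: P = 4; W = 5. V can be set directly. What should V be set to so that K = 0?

V = 2

Intervening on V fixes its value directly, overriding its dependence on P.
Substituting into the K equation gives K = -2*V + 4.
Solve -2*V + 4 = 0: V = (0 - 4) / -2 = 2.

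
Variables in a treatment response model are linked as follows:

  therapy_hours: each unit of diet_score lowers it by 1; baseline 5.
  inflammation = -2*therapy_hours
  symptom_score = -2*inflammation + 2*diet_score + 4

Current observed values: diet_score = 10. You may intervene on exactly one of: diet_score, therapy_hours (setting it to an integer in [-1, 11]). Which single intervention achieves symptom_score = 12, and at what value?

Intervening on diet_score: with other inputs at their observed values, symptom_score = -2*diet_score + 24. Solving for 12 gives diet_score = 6, within [-1, 11].
Intervening on therapy_hours: symptom_score = 4*therapy_hours + 24. Reaching 12 requires therapy_hours = -3, outside [-1, 11].

set diet_score = 6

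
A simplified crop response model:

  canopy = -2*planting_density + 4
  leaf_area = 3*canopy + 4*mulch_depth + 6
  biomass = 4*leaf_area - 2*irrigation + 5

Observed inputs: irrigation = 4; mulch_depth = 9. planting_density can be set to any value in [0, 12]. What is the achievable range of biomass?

-75 to 213

Substituting into the leaf_area equation gives leaf_area = -6*planting_density + 54.
So biomass = -24*planting_density + 213.
Linear in planting_density, so extremes are at the endpoints: planting_density = 0 gives biomass = 213; planting_density = 12 gives biomass = -75.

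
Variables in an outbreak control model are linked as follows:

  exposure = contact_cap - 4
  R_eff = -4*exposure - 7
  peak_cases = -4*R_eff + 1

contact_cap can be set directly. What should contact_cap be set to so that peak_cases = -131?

contact_cap = -6

Substituting into the R_eff equation gives R_eff = -4*contact_cap + 9.
So peak_cases = 16*contact_cap - 35.
Solve 16*contact_cap - 35 = -131: contact_cap = (-131 + 35) / 16 = -6.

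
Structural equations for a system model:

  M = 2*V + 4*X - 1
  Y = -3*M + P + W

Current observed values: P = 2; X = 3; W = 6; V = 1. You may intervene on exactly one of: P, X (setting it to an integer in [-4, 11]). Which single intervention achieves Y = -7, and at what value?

Intervening on P: Y = P - 33. Reaching -7 requires P = 26, outside [-4, 11].
Intervening on X: with other inputs at their observed values, Y = -12*X + 5. Solving for -7 gives X = 1, within [-4, 11].

set X = 1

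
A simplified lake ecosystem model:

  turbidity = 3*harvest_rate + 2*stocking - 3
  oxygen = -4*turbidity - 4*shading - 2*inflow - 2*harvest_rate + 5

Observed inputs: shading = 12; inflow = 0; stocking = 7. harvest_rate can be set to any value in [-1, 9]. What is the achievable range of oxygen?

Substituting into the turbidity equation gives turbidity = 3*harvest_rate + 11.
Substituting into the oxygen equation gives oxygen = -14*harvest_rate - 87.
Linear in harvest_rate, so extremes are at the endpoints: harvest_rate = -1 gives oxygen = -73; harvest_rate = 9 gives oxygen = -213.

-213 to -73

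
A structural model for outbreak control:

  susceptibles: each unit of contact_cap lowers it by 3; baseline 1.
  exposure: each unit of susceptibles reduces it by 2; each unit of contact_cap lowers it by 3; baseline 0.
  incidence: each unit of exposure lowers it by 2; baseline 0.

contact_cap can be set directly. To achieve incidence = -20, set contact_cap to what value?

contact_cap = 4

Substituting into the exposure equation gives exposure = 3*contact_cap - 2.
Substituting into the incidence equation gives incidence = -6*contact_cap + 4.
Solve -6*contact_cap + 4 = -20: contact_cap = (-20 - 4) / -6 = 4.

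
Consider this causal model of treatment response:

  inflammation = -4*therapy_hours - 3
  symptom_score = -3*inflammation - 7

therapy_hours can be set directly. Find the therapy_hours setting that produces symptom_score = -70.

Substituting into the symptom_score equation gives symptom_score = 12*therapy_hours + 2.
Solve 12*therapy_hours + 2 = -70: therapy_hours = (-70 - 2) / 12 = -6.

therapy_hours = -6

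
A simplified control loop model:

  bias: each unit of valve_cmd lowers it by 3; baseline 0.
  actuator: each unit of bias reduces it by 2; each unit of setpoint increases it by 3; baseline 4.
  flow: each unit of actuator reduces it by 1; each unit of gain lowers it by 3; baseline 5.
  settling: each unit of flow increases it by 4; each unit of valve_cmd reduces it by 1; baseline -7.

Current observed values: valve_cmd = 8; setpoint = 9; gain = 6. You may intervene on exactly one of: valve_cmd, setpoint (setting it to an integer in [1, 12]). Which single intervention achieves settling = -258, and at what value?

set valve_cmd = 3

Intervening on valve_cmd: with other inputs at their observed values, settling = -25*valve_cmd - 183. Solving for -258 gives valve_cmd = 3, within [1, 12].
Intervening on setpoint: settling = -12*setpoint - 275. Reaching -258 requires setpoint = -17/12, not an integer.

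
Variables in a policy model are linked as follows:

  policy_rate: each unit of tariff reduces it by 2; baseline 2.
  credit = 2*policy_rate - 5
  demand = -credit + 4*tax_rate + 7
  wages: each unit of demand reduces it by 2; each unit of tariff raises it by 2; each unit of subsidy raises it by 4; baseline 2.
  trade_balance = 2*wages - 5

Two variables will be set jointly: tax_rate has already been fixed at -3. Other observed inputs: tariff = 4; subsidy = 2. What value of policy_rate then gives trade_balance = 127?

With tax_rate held at -3:
Intervening on policy_rate fixes its value directly, overriding its dependence on tariff.
Substituting into the demand equation gives demand = -2*policy_rate.
Substituting into the wages equation gives wages = 4*policy_rate + 18.
Substituting into the trade_balance equation gives trade_balance = 8*policy_rate + 31.
Solve 8*policy_rate + 31 = 127: policy_rate = (127 - 31) / 8 = 12.

policy_rate = 12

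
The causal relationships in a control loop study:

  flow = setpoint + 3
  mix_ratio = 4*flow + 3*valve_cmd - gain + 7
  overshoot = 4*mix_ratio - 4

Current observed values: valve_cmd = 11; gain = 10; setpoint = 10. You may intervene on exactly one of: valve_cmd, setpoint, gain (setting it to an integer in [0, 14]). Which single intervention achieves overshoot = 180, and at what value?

set setpoint = 1

Intervening on valve_cmd: overshoot = 12*valve_cmd + 192. Reaching 180 requires valve_cmd = -1, outside [0, 14].
Intervening on setpoint: with other inputs at their observed values, overshoot = 16*setpoint + 164. Solving for 180 gives setpoint = 1, within [0, 14].
Intervening on gain: overshoot = -4*gain + 364. Reaching 180 requires gain = 46, outside [0, 14].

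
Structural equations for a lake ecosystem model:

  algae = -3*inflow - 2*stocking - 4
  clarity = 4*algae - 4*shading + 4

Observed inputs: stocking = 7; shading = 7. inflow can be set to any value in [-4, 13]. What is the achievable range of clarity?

-252 to -48

Substituting into the algae equation gives algae = -3*inflow - 18.
So clarity = -12*inflow - 96.
Linear in inflow, so extremes are at the endpoints: inflow = -4 gives clarity = -48; inflow = 13 gives clarity = -252.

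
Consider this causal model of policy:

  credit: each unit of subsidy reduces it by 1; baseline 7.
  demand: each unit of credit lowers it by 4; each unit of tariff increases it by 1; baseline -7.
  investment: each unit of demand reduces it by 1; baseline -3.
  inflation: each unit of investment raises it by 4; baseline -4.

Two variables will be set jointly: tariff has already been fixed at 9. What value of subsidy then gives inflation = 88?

subsidy = 0

With tariff held at 9:
Substituting into the demand equation gives demand = 4*subsidy - 26.
So investment = -4*subsidy + 23.
This gives inflation = -16*subsidy + 88.
Solve -16*subsidy + 88 = 88: subsidy = (88 - 88) / -16 = 0.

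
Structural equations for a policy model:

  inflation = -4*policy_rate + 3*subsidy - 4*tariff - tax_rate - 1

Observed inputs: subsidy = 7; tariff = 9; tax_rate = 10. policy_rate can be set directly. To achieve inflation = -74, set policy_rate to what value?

policy_rate = 12

Substituting into the inflation equation gives inflation = -4*policy_rate - 26.
Solve -4*policy_rate - 26 = -74: policy_rate = (-74 + 26) / -4 = 12.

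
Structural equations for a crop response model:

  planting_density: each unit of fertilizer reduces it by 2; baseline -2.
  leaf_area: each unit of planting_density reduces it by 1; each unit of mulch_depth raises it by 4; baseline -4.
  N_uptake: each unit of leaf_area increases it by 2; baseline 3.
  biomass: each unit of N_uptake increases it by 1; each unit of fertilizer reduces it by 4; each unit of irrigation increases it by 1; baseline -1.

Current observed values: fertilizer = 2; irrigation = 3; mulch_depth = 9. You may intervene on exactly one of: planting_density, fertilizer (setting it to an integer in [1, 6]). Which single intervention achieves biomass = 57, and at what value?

set planting_density = 2

Intervening on planting_density: with other inputs at their observed values, biomass = -2*planting_density + 61. Solving for 57 gives planting_density = 2, within [1, 6].
Intervening on fertilizer: the paths from fertilizer to biomass cancel (net effect zero), leaving biomass = 73; 57 is unreachable this way.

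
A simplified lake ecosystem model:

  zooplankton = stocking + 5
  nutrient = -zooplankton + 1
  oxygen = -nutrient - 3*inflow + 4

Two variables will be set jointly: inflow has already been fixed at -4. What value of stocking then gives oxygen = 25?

stocking = 5

With inflow held at -4:
Substituting into the nutrient equation gives nutrient = -stocking - 4.
Substituting into the oxygen equation gives oxygen = stocking + 20.
Solve stocking + 20 = 25: stocking = (25 - 20) / 1 = 5.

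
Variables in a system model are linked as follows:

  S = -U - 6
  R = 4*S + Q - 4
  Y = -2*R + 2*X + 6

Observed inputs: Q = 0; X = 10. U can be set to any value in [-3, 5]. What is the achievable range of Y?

Substituting into the R equation gives R = -4*U - 28.
Substituting into the Y equation gives Y = 8*U + 82.
Linear in U, so extremes are at the endpoints: U = -3 gives Y = 58; U = 5 gives Y = 122.

58 to 122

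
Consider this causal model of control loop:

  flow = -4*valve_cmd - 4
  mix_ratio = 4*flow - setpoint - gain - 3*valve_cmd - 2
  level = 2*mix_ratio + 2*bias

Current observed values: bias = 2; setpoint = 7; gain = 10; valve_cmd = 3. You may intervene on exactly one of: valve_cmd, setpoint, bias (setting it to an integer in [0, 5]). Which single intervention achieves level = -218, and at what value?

set valve_cmd = 4

Intervening on valve_cmd: with other inputs at their observed values, level = -38*valve_cmd - 66. Solving for -218 gives valve_cmd = 4, within [0, 5].
Intervening on setpoint: level = -2*setpoint - 166. Reaching -218 requires setpoint = 26, outside [0, 5].
Intervening on bias: level = 2*bias - 184. Reaching -218 requires bias = -17, outside [0, 5].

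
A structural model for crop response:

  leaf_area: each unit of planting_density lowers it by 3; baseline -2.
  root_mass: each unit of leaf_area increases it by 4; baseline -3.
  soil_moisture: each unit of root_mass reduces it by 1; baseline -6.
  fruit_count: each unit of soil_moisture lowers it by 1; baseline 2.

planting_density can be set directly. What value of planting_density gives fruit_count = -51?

planting_density = 4

Substituting into the root_mass equation gives root_mass = -12*planting_density - 11.
This gives soil_moisture = 12*planting_density + 5.
Substituting into the fruit_count equation gives fruit_count = -12*planting_density - 3.
Solve -12*planting_density - 3 = -51: planting_density = (-51 + 3) / -12 = 4.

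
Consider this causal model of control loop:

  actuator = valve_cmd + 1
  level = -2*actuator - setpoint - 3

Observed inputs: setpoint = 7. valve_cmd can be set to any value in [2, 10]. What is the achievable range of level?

Substituting into the level equation gives level = -2*valve_cmd - 12.
Linear in valve_cmd, so extremes are at the endpoints: valve_cmd = 2 gives level = -16; valve_cmd = 10 gives level = -32.

-32 to -16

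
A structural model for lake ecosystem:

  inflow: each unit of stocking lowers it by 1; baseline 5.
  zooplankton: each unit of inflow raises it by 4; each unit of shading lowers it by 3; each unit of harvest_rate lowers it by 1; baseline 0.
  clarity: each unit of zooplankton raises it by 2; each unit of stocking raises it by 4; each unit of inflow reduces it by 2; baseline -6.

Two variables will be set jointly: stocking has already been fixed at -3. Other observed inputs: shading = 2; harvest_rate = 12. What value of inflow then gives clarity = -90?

inflow = -6

With stocking held at -3:
Intervening on inflow fixes its value directly, overriding its dependence on stocking.
Substituting into the zooplankton equation gives zooplankton = 4*inflow - 18.
So clarity = 6*inflow - 54.
Solve 6*inflow - 54 = -90: inflow = (-90 + 54) / 6 = -6.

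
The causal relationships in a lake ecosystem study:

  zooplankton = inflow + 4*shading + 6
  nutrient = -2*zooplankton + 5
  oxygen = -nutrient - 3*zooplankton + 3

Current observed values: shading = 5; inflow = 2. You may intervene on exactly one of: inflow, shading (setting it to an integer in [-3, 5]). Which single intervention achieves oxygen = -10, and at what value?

Intervening on inflow: oxygen = -inflow - 28. Reaching -10 requires inflow = -18, outside [-3, 5].
Intervening on shading: with other inputs at their observed values, oxygen = -4*shading - 10. Solving for -10 gives shading = 0, within [-3, 5].

set shading = 0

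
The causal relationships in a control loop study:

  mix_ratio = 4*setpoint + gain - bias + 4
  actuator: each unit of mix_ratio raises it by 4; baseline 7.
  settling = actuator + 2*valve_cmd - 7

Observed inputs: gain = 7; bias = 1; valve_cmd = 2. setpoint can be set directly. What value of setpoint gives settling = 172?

Substituting into the mix_ratio equation gives mix_ratio = 4*setpoint + 10.
So actuator = 16*setpoint + 47.
Substituting into the settling equation gives settling = 16*setpoint + 44.
Solve 16*setpoint + 44 = 172: setpoint = (172 - 44) / 16 = 8.

setpoint = 8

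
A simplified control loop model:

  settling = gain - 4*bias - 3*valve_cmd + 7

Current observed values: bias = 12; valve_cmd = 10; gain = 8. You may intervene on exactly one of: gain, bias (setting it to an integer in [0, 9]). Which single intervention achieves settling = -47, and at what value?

set bias = 8

Intervening on gain: settling = gain - 71. Reaching -47 requires gain = 24, outside [0, 9].
Intervening on bias: with other inputs at their observed values, settling = -4*bias - 15. Solving for -47 gives bias = 8, within [0, 9].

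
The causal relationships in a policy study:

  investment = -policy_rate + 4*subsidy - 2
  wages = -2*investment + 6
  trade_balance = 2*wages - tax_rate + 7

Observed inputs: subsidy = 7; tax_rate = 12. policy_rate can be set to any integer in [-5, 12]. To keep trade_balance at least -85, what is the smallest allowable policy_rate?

policy_rate = 3

Substituting into the investment equation gives investment = -policy_rate + 26.
This gives wages = 2*policy_rate - 46.
Substituting into the trade_balance equation gives trade_balance = 4*policy_rate - 97.
Require 4*policy_rate - 97 ≥ -85, so policy_rate ≥ 3.
The smallest integer in [-5, 12] satisfying this is 3.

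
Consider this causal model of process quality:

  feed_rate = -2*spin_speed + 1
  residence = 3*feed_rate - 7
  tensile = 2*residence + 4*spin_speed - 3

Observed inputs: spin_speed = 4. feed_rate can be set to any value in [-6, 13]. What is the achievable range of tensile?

-37 to 77

Intervening on feed_rate fixes its value directly, overriding its dependence on spin_speed.
Substituting into the tensile equation gives tensile = 6*feed_rate - 1.
Linear in feed_rate, so extremes are at the endpoints: feed_rate = -6 gives tensile = -37; feed_rate = 13 gives tensile = 77.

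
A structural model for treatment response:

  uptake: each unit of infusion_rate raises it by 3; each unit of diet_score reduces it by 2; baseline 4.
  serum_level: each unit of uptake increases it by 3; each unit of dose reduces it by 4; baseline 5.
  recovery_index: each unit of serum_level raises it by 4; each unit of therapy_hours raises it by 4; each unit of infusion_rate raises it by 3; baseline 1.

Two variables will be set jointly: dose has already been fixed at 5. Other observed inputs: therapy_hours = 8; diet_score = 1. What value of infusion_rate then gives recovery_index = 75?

infusion_rate = 2

With dose held at 5:
Substituting into the uptake equation gives uptake = 3*infusion_rate + 2.
Substituting into the serum_level equation gives serum_level = 9*infusion_rate - 9.
This gives recovery_index = 39*infusion_rate - 3.
Solve 39*infusion_rate - 3 = 75: infusion_rate = (75 + 3) / 39 = 2.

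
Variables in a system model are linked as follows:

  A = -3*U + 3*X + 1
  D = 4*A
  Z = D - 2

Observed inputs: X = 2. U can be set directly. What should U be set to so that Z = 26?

Substituting into the A equation gives A = -3*U + 7.
Substituting into the D equation gives D = -12*U + 28.
Z becomes -12*U + 26.
Solve -12*U + 26 = 26: U = (26 - 26) / -12 = 0.

U = 0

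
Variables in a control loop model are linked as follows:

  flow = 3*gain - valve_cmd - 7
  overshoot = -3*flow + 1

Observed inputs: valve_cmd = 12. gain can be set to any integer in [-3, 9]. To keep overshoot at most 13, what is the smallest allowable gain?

Substituting into the flow equation gives flow = 3*gain - 19.
overshoot becomes -9*gain + 58.
Require -9*gain + 58 ≤ 13, so gain ≥ 5.
The smallest integer in [-3, 9] satisfying this is 5.

gain = 5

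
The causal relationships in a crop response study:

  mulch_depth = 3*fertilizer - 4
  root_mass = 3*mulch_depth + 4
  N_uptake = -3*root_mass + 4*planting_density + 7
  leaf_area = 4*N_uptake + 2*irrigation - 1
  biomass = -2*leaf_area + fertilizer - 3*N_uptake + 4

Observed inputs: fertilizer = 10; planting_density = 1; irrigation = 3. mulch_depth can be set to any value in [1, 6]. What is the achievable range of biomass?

Intervening on mulch_depth fixes its value directly, overriding its dependence on fertilizer.
Substituting into the N_uptake equation gives N_uptake = -9*mulch_depth - 1.
Substituting into the leaf_area equation gives leaf_area = -36*mulch_depth + 1.
Substituting into the biomass equation gives biomass = 99*mulch_depth + 15.
Linear in mulch_depth, so extremes are at the endpoints: mulch_depth = 1 gives biomass = 114; mulch_depth = 6 gives biomass = 609.

114 to 609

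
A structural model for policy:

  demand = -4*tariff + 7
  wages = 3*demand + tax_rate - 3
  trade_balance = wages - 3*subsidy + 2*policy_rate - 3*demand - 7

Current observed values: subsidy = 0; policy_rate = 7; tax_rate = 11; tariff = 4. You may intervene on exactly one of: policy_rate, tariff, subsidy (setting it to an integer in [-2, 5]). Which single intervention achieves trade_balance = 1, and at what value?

set policy_rate = 0

Intervening on policy_rate: with other inputs at their observed values, trade_balance = 2*policy_rate + 1. Solving for 1 gives policy_rate = 0, within [-2, 5].
Intervening on tariff: the paths from tariff to trade_balance cancel (net effect zero), leaving trade_balance = 15; 1 is unreachable this way.
Intervening on subsidy: trade_balance = -3*subsidy + 15. Reaching 1 requires subsidy = 14/3, not an integer.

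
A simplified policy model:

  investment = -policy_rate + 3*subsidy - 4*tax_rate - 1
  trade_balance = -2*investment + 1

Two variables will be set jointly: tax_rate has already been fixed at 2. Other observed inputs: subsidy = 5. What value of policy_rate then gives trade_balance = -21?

policy_rate = -5

With tax_rate held at 2:
Substituting into the investment equation gives investment = -policy_rate + 6.
Substituting into the trade_balance equation gives trade_balance = 2*policy_rate - 11.
Solve 2*policy_rate - 11 = -21: policy_rate = (-21 + 11) / 2 = -5.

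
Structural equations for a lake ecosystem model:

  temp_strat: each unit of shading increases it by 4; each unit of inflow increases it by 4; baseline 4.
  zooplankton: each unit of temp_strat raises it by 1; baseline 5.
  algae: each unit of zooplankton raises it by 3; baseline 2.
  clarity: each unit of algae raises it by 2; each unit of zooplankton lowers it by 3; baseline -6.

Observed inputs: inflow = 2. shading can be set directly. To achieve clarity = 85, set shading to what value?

Substituting into the temp_strat equation gives temp_strat = 4*shading + 12.
Substituting into the zooplankton equation gives zooplankton = 4*shading + 17.
Substituting into the algae equation gives algae = 12*shading + 53.
Substituting into the clarity equation gives clarity = 12*shading + 49.
Solve 12*shading + 49 = 85: shading = (85 - 49) / 12 = 3.

shading = 3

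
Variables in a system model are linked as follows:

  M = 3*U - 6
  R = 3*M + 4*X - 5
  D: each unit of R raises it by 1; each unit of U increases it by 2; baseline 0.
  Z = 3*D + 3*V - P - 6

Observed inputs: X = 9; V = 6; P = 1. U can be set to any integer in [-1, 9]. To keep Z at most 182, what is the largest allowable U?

U = 4

Substituting into the R equation gives R = 9*U + 13.
Substituting into the D equation gives D = 11*U + 13.
Z becomes 33*U + 50.
Require 33*U + 50 ≤ 182, so U ≤ 4.
The largest integer in [-1, 9] satisfying this is 4.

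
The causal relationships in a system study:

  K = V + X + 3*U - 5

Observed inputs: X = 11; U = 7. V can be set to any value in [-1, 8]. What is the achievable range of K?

26 to 35

Substituting into the K equation gives K = V + 27.
Linear in V, so extremes are at the endpoints: V = -1 gives K = 26; V = 8 gives K = 35.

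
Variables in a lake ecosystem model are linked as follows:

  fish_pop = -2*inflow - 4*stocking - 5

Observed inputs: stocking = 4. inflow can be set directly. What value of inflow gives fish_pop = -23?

inflow = 1

Substituting into the fish_pop equation gives fish_pop = -2*inflow - 21.
Solve -2*inflow - 21 = -23: inflow = (-23 + 21) / -2 = 1.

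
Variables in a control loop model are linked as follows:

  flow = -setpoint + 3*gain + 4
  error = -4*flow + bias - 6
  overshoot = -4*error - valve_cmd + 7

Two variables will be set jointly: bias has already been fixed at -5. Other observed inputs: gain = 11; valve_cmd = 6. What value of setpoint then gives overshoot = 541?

With bias held at -5:
Substituting into the flow equation gives flow = -setpoint + 37.
This gives error = 4*setpoint - 159.
This gives overshoot = -16*setpoint + 637.
Solve -16*setpoint + 637 = 541: setpoint = (541 - 637) / -16 = 6.

setpoint = 6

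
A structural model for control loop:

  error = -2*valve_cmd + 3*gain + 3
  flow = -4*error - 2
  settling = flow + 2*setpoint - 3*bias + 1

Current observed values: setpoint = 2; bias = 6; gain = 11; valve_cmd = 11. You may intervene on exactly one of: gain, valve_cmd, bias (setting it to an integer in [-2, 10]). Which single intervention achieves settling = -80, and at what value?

set bias = 9

Intervening on gain: settling = -12*gain + 61. Reaching -80 requires gain = 47/4, not an integer.
Intervening on valve_cmd: settling = 8*valve_cmd - 159. Reaching -80 requires valve_cmd = 79/8, not an integer.
Intervening on bias: with other inputs at their observed values, settling = -3*bias - 53. Solving for -80 gives bias = 9, within [-2, 10].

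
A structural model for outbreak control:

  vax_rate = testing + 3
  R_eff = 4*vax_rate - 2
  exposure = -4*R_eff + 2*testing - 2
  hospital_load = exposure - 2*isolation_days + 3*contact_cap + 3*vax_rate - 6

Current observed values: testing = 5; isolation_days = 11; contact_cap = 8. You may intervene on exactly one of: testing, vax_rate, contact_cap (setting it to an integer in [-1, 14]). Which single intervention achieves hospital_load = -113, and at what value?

Intervening on testing: hospital_load = -11*testing - 37. Reaching -113 requires testing = 76/11, not an integer.
Intervening on vax_rate: hospital_load = -13*vax_rate + 12. Reaching -113 requires vax_rate = 125/13, not an integer.
Intervening on contact_cap: with other inputs at their observed values, hospital_load = 3*contact_cap - 116. Solving for -113 gives contact_cap = 1, within [-1, 14].

set contact_cap = 1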